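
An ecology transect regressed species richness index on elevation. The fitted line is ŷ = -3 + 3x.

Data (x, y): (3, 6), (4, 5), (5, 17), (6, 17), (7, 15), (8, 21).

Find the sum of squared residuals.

SSE = 54

x=3: ŷ = -3 + 3·3 = 6; e = 6 − 6 = 0
x=4: ŷ = -3 + 3·4 = 9; e = 5 − 9 = -4
x=5: ŷ = -3 + 3·5 = 12; e = 17 − 12 = 5
x=6: ŷ = -3 + 3·6 = 15; e = 17 − 15 = 2
x=7: ŷ = -3 + 3·7 = 18; e = 15 − 18 = -3
x=8: ŷ = -3 + 3·8 = 21; e = 21 − 21 = 0
SSE = 0 + 16 + 25 + 4 + 9 + 0 = 54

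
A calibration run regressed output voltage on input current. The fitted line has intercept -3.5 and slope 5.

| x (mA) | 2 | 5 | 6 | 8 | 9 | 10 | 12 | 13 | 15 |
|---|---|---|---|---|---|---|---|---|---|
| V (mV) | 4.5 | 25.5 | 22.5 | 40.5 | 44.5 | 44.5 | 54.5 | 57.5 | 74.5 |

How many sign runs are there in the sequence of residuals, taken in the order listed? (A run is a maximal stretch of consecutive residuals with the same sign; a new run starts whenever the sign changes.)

6 runs

x=2: V̂ = -3.5 + 5·2 = 6.5; e = 4.5 − 6.5 = -2
x=5: V̂ = -3.5 + 5·5 = 21.5; e = 25.5 − 21.5 = 4
x=6: V̂ = -3.5 + 5·6 = 26.5; e = 22.5 − 26.5 = -4
x=8: V̂ = -3.5 + 5·8 = 36.5; e = 40.5 − 36.5 = 4
x=9: V̂ = -3.5 + 5·9 = 41.5; e = 44.5 − 41.5 = 3
x=10: V̂ = -3.5 + 5·10 = 46.5; e = 44.5 − 46.5 = -2
x=12: V̂ = -3.5 + 5·12 = 56.5; e = 54.5 − 56.5 = -2
x=13: V̂ = -3.5 + 5·13 = 61.5; e = 57.5 − 61.5 = -4
x=15: V̂ = -3.5 + 5·15 = 71.5; e = 74.5 − 71.5 = 3
Signs: − + − + + − − − +
Runs: −×1, +×1, −×1, +×2, −×3, +×1 → 6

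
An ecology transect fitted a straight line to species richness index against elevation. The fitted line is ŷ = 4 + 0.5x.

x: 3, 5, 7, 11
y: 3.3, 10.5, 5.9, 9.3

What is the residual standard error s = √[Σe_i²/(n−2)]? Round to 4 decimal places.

x=3: ŷ = 4 + 0.5·3 = 5.5; e = 3.3 − 5.5 = -2.2
x=5: ŷ = 4 + 0.5·5 = 6.5; e = 10.5 − 6.5 = 4
x=7: ŷ = 4 + 0.5·7 = 7.5; e = 5.9 − 7.5 = -1.6
x=11: ŷ = 4 + 0.5·11 = 9.5; e = 9.3 − 9.5 = -0.2
SSE = 4.84 + 16 + 2.56 + 0.04 = 23.44
s = √(23.44/2) = √11.72 ≈ 3.4234

s = 3.4234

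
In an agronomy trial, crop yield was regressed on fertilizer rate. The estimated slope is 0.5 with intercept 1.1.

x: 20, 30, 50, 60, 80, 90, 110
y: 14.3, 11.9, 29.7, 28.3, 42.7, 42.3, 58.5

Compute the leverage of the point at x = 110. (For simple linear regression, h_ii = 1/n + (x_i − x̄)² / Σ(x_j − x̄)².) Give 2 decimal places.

x̄ = (20 + 30 + 50 + 60 + 80 + 90 + 110)/7 = 62.8571
Σ(x − x̄)² = 1836.73 + 1079.59 + 165.306 + 8.16327 + 293.878 + 736.735 + 2222.45 = 6342.86
h = 1/7 + (47.1429)²/6342.86 = 0.142857 + 0.350386 = 0.49

h = 0.49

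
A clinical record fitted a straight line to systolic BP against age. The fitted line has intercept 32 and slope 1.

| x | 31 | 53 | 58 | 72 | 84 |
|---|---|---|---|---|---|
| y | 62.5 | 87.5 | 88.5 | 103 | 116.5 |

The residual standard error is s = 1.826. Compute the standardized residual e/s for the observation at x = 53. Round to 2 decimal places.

ŷ = 32 + 53 = 85
e = 87.5 − 85 = 2.5
e/s = 2.5 / 1.826 = 1.37

1.37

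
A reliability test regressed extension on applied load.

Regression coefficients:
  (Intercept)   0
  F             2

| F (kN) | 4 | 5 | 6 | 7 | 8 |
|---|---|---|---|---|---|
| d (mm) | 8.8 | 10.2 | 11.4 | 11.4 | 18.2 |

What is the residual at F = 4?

r = 0.8

d̂ = 2·4 = 8
r = 8.8 − 8 = 0.8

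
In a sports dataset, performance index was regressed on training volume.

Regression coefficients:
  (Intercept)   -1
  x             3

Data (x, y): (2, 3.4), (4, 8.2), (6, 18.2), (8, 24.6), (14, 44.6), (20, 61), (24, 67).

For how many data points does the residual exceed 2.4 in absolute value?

3

x=2: ŷ = -1 + 3·2 = 5; e = 3.4 − 5 = -1.6
x=4: ŷ = -1 + 3·4 = 11; e = 8.2 − 11 = -2.8
x=6: ŷ = -1 + 3·6 = 17; e = 18.2 − 17 = 1.2
x=8: ŷ = -1 + 3·8 = 23; e = 24.6 − 23 = 1.6
x=14: ŷ = -1 + 3·14 = 41; e = 44.6 − 41 = 3.6
x=20: ŷ = -1 + 3·20 = 59; e = 61 − 59 = 2
x=24: ŷ = -1 + 3·24 = 71; e = 67 − 71 = -4
|e| > 2.4: x=4 (|e|=2.8), x=14 (|e|=3.6), x=24 (|e|=4) → 3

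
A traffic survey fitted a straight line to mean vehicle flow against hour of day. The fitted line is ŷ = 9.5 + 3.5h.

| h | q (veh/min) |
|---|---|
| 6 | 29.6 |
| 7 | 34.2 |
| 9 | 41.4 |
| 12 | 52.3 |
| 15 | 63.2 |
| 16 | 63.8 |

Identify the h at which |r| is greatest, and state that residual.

h = 16, r = -1.7

h=6: ŷ = 9.5 + 3.5·6 = 30.5; r = 29.6 − 30.5 = -0.9
h=7: ŷ = 9.5 + 3.5·7 = 34; r = 34.2 − 34 = 0.2
h=9: ŷ = 9.5 + 3.5·9 = 41; r = 41.4 − 41 = 0.4
h=12: ŷ = 9.5 + 3.5·12 = 51.5; r = 52.3 − 51.5 = 0.8
h=15: ŷ = 9.5 + 3.5·15 = 62; r = 63.2 − 62 = 1.2
h=16: ŷ = 9.5 + 3.5·16 = 65.5; r = 63.8 − 65.5 = -1.7
Largest |r| is 1.7 at h = 16, residual -1.7.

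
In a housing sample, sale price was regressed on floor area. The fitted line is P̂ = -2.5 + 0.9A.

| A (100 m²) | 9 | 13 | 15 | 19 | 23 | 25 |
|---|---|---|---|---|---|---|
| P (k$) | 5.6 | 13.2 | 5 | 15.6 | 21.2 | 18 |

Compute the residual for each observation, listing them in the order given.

0, 4, -6, 1, 3, -2

A=9: P̂ = -2.5 + 0.9·9 = 5.6; e = 5.6 − 5.6 = 0
A=13: P̂ = -2.5 + 0.9·13 = 9.2; e = 13.2 − 9.2 = 4
A=15: P̂ = -2.5 + 0.9·15 = 11; e = 5 − 11 = -6
A=19: P̂ = -2.5 + 0.9·19 = 14.6; e = 15.6 − 14.6 = 1
A=23: P̂ = -2.5 + 0.9·23 = 18.2; e = 21.2 − 18.2 = 3
A=25: P̂ = -2.5 + 0.9·25 = 20; e = 18 − 20 = -2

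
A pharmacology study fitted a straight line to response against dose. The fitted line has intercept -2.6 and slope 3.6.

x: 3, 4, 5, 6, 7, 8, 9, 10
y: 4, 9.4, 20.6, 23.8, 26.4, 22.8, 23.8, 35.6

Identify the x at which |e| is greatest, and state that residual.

x=3: ŷ = -2.6 + 3.6·3 = 8.2; e = 4 − 8.2 = -4.2
x=4: ŷ = -2.6 + 3.6·4 = 11.8; e = 9.4 − 11.8 = -2.4
x=5: ŷ = -2.6 + 3.6·5 = 15.4; e = 20.6 − 15.4 = 5.2
x=6: ŷ = -2.6 + 3.6·6 = 19; e = 23.8 − 19 = 4.8
x=7: ŷ = -2.6 + 3.6·7 = 22.6; e = 26.4 − 22.6 = 3.8
x=8: ŷ = -2.6 + 3.6·8 = 26.2; e = 22.8 − 26.2 = -3.4
x=9: ŷ = -2.6 + 3.6·9 = 29.8; e = 23.8 − 29.8 = -6
x=10: ŷ = -2.6 + 3.6·10 = 33.4; e = 35.6 − 33.4 = 2.2
Largest |e| is 6 at x = 9, residual -6.

x = 9, e = -6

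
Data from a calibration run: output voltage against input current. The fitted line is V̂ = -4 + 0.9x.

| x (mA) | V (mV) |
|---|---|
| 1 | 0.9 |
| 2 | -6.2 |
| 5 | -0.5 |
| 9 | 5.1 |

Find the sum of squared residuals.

SSE = 34

x=1: V̂ = -4 + 0.9·1 = -3.1; r = 0.9 − (-3.1) = 4
x=2: V̂ = -4 + 0.9·2 = -2.2; r = -6.2 − (-2.2) = -4
x=5: V̂ = -4 + 0.9·5 = 0.5; r = -0.5 − 0.5 = -1
x=9: V̂ = -4 + 0.9·9 = 4.1; r = 5.1 − 4.1 = 1
SSE = 16 + 16 + 1 + 1 = 34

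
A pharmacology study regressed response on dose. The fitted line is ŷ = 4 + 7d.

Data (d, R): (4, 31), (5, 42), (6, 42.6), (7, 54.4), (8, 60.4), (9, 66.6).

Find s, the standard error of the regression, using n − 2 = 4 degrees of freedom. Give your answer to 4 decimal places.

s = 2.4413

d=4: ŷ = 4 + 7·4 = 32; e = 31 − 32 = -1
d=5: ŷ = 4 + 7·5 = 39; e = 42 − 39 = 3
d=6: ŷ = 4 + 7·6 = 46; e = 42.6 − 46 = -3.4
d=7: ŷ = 4 + 7·7 = 53; e = 54.4 − 53 = 1.4
d=8: ŷ = 4 + 7·8 = 60; e = 60.4 − 60 = 0.4
d=9: ŷ = 4 + 7·9 = 67; e = 66.6 − 67 = -0.4
SSE = 1 + 9 + 11.56 + 1.96 + 0.16 + 0.16 = 23.84
s = √(23.84/4) = √5.96 ≈ 2.4413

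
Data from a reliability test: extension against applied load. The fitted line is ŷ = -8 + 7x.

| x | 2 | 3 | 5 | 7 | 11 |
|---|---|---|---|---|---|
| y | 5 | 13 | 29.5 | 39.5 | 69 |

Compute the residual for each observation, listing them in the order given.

x=2: ŷ = -8 + 7·2 = 6; e = 5 − 6 = -1
x=3: ŷ = -8 + 7·3 = 13; e = 13 − 13 = 0
x=5: ŷ = -8 + 7·5 = 27; e = 29.5 − 27 = 2.5
x=7: ŷ = -8 + 7·7 = 41; e = 39.5 − 41 = -1.5
x=11: ŷ = -8 + 7·11 = 69; e = 69 − 69 = 0

-1, 0, 2.5, -1.5, 0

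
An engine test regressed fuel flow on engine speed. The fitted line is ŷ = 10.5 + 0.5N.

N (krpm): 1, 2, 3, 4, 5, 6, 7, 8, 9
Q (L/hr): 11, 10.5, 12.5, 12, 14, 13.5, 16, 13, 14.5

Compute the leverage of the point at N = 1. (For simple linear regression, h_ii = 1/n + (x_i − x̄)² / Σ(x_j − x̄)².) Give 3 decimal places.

N̄ = (1 + 2 + 3 + 4 + 5 + 6 + 7 + 8 + 9)/9 = 5
Σ(N − N̄)² = 16 + 9 + 4 + 1 + 0 + 1 + 4 + 9 + 16 = 60
h = 1/9 + (-4)²/60 = 0.111111 + 0.266667 = 0.378

h = 0.378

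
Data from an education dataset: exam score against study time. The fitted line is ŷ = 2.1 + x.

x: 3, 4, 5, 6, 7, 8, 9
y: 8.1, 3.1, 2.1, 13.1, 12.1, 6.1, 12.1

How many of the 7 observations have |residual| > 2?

x=3: ŷ = 2.1 + 3 = 5.1; r = 8.1 − 5.1 = 3
x=4: ŷ = 2.1 + 4 = 6.1; r = 3.1 − 6.1 = -3
x=5: ŷ = 2.1 + 5 = 7.1; r = 2.1 − 7.1 = -5
x=6: ŷ = 2.1 + 6 = 8.1; r = 13.1 − 8.1 = 5
x=7: ŷ = 2.1 + 7 = 9.1; r = 12.1 − 9.1 = 3
x=8: ŷ = 2.1 + 8 = 10.1; r = 6.1 − 10.1 = -4
x=9: ŷ = 2.1 + 9 = 11.1; r = 12.1 − 11.1 = 1
|r| > 2: x=3 (|r|=3), x=4 (|r|=3), x=5 (|r|=5), x=6 (|r|=5), x=7 (|r|=3), x=8 (|r|=4) → 6

6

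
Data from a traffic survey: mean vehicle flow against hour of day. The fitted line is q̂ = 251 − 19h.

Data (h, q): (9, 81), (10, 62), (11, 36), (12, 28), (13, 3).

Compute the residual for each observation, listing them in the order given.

h=9: q̂ = 251 − 19·9 = 80; e = 81 − 80 = 1
h=10: q̂ = 251 − 19·10 = 61; e = 62 − 61 = 1
h=11: q̂ = 251 − 19·11 = 42; e = 36 − 42 = -6
h=12: q̂ = 251 − 19·12 = 23; e = 28 − 23 = 5
h=13: q̂ = 251 − 19·13 = 4; e = 3 − 4 = -1

1, 1, -6, 5, -1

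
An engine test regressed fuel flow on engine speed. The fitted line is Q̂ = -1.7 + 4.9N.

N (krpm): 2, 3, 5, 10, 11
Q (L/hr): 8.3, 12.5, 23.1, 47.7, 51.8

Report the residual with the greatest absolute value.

r = -0.5

N=2: Q̂ = -1.7 + 4.9·2 = 8.1; r = 8.3 − 8.1 = 0.2
N=3: Q̂ = -1.7 + 4.9·3 = 13; r = 12.5 − 13 = -0.5
N=5: Q̂ = -1.7 + 4.9·5 = 22.8; r = 23.1 − 22.8 = 0.3
N=10: Q̂ = -1.7 + 4.9·10 = 47.3; r = 47.7 − 47.3 = 0.4
N=11: Q̂ = -1.7 + 4.9·11 = 52.2; r = 51.8 − 52.2 = -0.4
Largest |r| is 0.5 at N = 3, residual -0.5.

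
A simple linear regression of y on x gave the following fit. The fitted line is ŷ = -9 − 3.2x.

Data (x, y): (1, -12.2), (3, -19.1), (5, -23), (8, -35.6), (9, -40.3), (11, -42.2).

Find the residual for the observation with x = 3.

r = -0.5

ŷ = -9 − 3.2·3 = -18.6
r = -19.1 − (-18.6) = -0.5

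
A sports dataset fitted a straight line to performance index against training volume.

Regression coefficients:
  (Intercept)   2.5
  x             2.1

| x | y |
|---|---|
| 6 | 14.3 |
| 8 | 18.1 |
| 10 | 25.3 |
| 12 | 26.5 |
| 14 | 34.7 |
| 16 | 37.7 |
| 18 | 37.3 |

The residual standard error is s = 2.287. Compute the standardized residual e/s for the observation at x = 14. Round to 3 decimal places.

ŷ = 2.5 + 2.1·14 = 31.9
e = 34.7 − 31.9 = 2.8
e/s = 2.8 / 2.287 = 1.224

1.224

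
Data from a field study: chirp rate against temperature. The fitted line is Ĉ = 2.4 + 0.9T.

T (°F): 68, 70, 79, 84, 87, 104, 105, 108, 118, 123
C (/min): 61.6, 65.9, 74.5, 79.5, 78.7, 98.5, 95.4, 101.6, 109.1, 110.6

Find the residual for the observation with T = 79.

r = 1

Ĉ = 2.4 + 0.9·79 = 73.5
r = 74.5 − 73.5 = 1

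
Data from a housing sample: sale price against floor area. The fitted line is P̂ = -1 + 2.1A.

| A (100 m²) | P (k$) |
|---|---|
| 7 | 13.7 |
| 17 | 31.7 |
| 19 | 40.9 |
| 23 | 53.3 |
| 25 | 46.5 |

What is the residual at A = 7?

e = 0

P̂ = -1 + 2.1·7 = 13.7
e = 13.7 − 13.7 = 0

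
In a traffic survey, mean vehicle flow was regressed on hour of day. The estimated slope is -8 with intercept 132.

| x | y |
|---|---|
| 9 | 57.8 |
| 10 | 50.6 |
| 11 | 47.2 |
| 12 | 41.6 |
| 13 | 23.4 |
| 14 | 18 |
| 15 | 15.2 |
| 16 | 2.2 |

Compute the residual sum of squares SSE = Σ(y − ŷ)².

x=9: ŷ = 132 − 8·9 = 60; r = 57.8 − 60 = -2.2
x=10: ŷ = 132 − 8·10 = 52; r = 50.6 − 52 = -1.4
x=11: ŷ = 132 − 8·11 = 44; r = 47.2 − 44 = 3.2
x=12: ŷ = 132 − 8·12 = 36; r = 41.6 − 36 = 5.6
x=13: ŷ = 132 − 8·13 = 28; r = 23.4 − 28 = -4.6
x=14: ŷ = 132 − 8·14 = 20; r = 18 − 20 = -2
x=15: ŷ = 132 − 8·15 = 12; r = 15.2 − 12 = 3.2
x=16: ŷ = 132 − 8·16 = 4; r = 2.2 − 4 = -1.8
SSE = 4.84 + 1.96 + 10.24 + 31.36 + 21.16 + 4 + 10.24 + 3.24 = 87.04

SSE = 87.04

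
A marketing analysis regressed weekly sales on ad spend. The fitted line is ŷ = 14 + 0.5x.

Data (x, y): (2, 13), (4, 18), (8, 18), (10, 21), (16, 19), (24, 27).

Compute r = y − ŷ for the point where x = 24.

r = 1

ŷ = 14 + 0.5·24 = 26
r = 27 − 26 = 1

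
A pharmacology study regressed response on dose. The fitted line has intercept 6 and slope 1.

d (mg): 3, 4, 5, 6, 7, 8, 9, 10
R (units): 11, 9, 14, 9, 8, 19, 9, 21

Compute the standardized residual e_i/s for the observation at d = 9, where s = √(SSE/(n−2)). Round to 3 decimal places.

-1.270

d=3: R̂ = 6 + 3 = 9; e = 11 − 9 = 2
d=4: R̂ = 6 + 4 = 10; e = 9 − 10 = -1
d=5: R̂ = 6 + 5 = 11; e = 14 − 11 = 3
d=6: R̂ = 6 + 6 = 12; e = 9 − 12 = -3
d=7: R̂ = 6 + 7 = 13; e = 8 − 13 = -5
d=8: R̂ = 6 + 8 = 14; e = 19 − 14 = 5
d=9: R̂ = 6 + 9 = 15; e = 9 − 15 = -6
d=10: R̂ = 6 + 10 = 16; e = 21 − 16 = 5
SSE = 4 + 1 + 9 + 9 + 25 + 25 + 36 + 25 = 134
s = √(134/6) = 4.72582
e/s = -6 / 4.72582 = -1.270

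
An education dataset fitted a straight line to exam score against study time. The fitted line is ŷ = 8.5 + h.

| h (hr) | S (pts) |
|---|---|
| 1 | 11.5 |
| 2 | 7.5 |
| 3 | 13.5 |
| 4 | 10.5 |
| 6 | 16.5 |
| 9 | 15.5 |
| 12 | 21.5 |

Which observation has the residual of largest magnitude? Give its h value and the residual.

h = 2, r = -3

h=1: ŷ = 8.5 + 1 = 9.5; r = 11.5 − 9.5 = 2
h=2: ŷ = 8.5 + 2 = 10.5; r = 7.5 − 10.5 = -3
h=3: ŷ = 8.5 + 3 = 11.5; r = 13.5 − 11.5 = 2
h=4: ŷ = 8.5 + 4 = 12.5; r = 10.5 − 12.5 = -2
h=6: ŷ = 8.5 + 6 = 14.5; r = 16.5 − 14.5 = 2
h=9: ŷ = 8.5 + 9 = 17.5; r = 15.5 − 17.5 = -2
h=12: ŷ = 8.5 + 12 = 20.5; r = 21.5 − 20.5 = 1
Largest |r| is 3 at h = 2, residual -3.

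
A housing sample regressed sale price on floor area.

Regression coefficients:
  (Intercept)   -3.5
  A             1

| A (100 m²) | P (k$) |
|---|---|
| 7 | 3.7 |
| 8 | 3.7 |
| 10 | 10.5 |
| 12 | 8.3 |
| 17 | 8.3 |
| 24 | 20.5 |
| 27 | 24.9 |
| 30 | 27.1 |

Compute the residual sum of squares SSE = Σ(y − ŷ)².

A=7: ŷ = -3.5 + 7 = 3.5; e = 3.7 − 3.5 = 0.2
A=8: ŷ = -3.5 + 8 = 4.5; e = 3.7 − 4.5 = -0.8
A=10: ŷ = -3.5 + 10 = 6.5; e = 10.5 − 6.5 = 4
A=12: ŷ = -3.5 + 12 = 8.5; e = 8.3 − 8.5 = -0.2
A=17: ŷ = -3.5 + 17 = 13.5; e = 8.3 − 13.5 = -5.2
A=24: ŷ = -3.5 + 24 = 20.5; e = 20.5 − 20.5 = 0
A=27: ŷ = -3.5 + 27 = 23.5; e = 24.9 − 23.5 = 1.4
A=30: ŷ = -3.5 + 30 = 26.5; e = 27.1 − 26.5 = 0.6
SSE = 0.04 + 0.64 + 16 + 0.04 + 27.04 + 0 + 1.96 + 0.36 = 46.08

SSE = 46.08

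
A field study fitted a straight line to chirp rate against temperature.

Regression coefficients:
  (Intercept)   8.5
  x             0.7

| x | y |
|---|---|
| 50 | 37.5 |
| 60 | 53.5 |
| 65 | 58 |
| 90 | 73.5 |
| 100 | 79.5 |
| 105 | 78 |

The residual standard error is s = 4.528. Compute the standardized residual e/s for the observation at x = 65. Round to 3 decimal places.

0.883

ŷ = 8.5 + 0.7·65 = 54
e = 58 − 54 = 4
e/s = 4 / 4.528 = 0.883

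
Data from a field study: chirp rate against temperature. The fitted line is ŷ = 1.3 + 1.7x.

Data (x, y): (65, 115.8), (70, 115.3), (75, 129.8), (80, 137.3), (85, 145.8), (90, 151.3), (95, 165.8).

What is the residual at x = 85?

r = 0

ŷ = 1.3 + 1.7·85 = 145.8
r = 145.8 − 145.8 = 0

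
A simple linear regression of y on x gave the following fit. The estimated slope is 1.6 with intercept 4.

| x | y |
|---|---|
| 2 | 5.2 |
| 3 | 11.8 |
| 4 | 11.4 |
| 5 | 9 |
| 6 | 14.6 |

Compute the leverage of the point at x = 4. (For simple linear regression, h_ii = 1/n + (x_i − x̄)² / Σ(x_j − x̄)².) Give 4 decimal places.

h = 0.2000

x̄ = (2 + 3 + 4 + 5 + 6)/5 = 4
Σ(x − x̄)² = 4 + 1 + 0 + 1 + 4 = 10
h = 1/5 + (0)²/10 = 0.2 + 0 = 0.2000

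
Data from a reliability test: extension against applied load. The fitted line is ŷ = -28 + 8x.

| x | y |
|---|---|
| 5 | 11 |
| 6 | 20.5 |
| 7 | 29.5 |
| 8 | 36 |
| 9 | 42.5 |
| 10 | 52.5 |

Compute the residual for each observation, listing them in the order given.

x=5: ŷ = -28 + 8·5 = 12; r = 11 − 12 = -1
x=6: ŷ = -28 + 8·6 = 20; r = 20.5 − 20 = 0.5
x=7: ŷ = -28 + 8·7 = 28; r = 29.5 − 28 = 1.5
x=8: ŷ = -28 + 8·8 = 36; r = 36 − 36 = 0
x=9: ŷ = -28 + 8·9 = 44; r = 42.5 − 44 = -1.5
x=10: ŷ = -28 + 8·10 = 52; r = 52.5 − 52 = 0.5

-1, 0.5, 1.5, 0, -1.5, 0.5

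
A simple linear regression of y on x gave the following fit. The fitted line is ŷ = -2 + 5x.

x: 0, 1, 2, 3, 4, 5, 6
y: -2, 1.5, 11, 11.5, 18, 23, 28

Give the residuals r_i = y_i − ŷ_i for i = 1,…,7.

x=0: ŷ = -2 + 5·0 = -2; r = -2 − (-2) = 0
x=1: ŷ = -2 + 5·1 = 3; r = 1.5 − 3 = -1.5
x=2: ŷ = -2 + 5·2 = 8; r = 11 − 8 = 3
x=3: ŷ = -2 + 5·3 = 13; r = 11.5 − 13 = -1.5
x=4: ŷ = -2 + 5·4 = 18; r = 18 − 18 = 0
x=5: ŷ = -2 + 5·5 = 23; r = 23 − 23 = 0
x=6: ŷ = -2 + 5·6 = 28; r = 28 − 28 = 0

0, -1.5, 3, -1.5, 0, 0, 0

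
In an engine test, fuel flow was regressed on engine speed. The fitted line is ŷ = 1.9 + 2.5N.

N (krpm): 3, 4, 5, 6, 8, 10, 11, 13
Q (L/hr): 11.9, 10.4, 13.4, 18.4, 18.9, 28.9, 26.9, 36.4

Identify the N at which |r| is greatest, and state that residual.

N=3: ŷ = 1.9 + 2.5·3 = 9.4; r = 11.9 − 9.4 = 2.5
N=4: ŷ = 1.9 + 2.5·4 = 11.9; r = 10.4 − 11.9 = -1.5
N=5: ŷ = 1.9 + 2.5·5 = 14.4; r = 13.4 − 14.4 = -1
N=6: ŷ = 1.9 + 2.5·6 = 16.9; r = 18.4 − 16.9 = 1.5
N=8: ŷ = 1.9 + 2.5·8 = 21.9; r = 18.9 − 21.9 = -3
N=10: ŷ = 1.9 + 2.5·10 = 26.9; r = 28.9 − 26.9 = 2
N=11: ŷ = 1.9 + 2.5·11 = 29.4; r = 26.9 − 29.4 = -2.5
N=13: ŷ = 1.9 + 2.5·13 = 34.4; r = 36.4 − 34.4 = 2
Largest |r| is 3 at N = 8, residual -3.

N = 8, r = -3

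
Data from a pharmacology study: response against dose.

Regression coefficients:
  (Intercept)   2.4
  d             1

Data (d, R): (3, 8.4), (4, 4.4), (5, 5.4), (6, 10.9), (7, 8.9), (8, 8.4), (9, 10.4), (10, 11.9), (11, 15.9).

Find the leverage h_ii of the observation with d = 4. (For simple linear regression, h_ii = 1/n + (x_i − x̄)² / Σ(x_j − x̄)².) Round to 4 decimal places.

d̄ = (3 + 4 + 5 + 6 + 7 + 8 + 9 + 10 + 11)/9 = 7
Σ(d − d̄)² = 16 + 9 + 4 + 1 + 0 + 1 + 4 + 9 + 16 = 60
h = 1/9 + (-3)²/60 = 0.111111 + 0.15 = 0.2611

h = 0.2611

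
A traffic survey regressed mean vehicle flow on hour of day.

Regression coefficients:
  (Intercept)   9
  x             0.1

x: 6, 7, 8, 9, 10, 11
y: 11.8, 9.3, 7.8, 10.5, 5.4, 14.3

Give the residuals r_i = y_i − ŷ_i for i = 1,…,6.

x=6: ŷ = 9 + 0.1·6 = 9.6; r = 11.8 − 9.6 = 2.2
x=7: ŷ = 9 + 0.1·7 = 9.7; r = 9.3 − 9.7 = -0.4
x=8: ŷ = 9 + 0.1·8 = 9.8; r = 7.8 − 9.8 = -2
x=9: ŷ = 9 + 0.1·9 = 9.9; r = 10.5 − 9.9 = 0.6
x=10: ŷ = 9 + 0.1·10 = 10; r = 5.4 − 10 = -4.6
x=11: ŷ = 9 + 0.1·11 = 10.1; r = 14.3 − 10.1 = 4.2

2.2, -0.4, -2, 0.6, -4.6, 4.2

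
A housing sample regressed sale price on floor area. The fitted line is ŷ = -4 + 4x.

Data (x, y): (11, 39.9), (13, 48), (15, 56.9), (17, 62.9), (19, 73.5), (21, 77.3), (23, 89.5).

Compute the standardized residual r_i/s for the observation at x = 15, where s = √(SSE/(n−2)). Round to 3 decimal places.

x=11: ŷ = -4 + 4·11 = 40; r = 39.9 − 40 = -0.1
x=13: ŷ = -4 + 4·13 = 48; r = 48 − 48 = 0
x=15: ŷ = -4 + 4·15 = 56; r = 56.9 − 56 = 0.9
x=17: ŷ = -4 + 4·17 = 64; r = 62.9 − 64 = -1.1
x=19: ŷ = -4 + 4·19 = 72; r = 73.5 − 72 = 1.5
x=21: ŷ = -4 + 4·21 = 80; r = 77.3 − 80 = -2.7
x=23: ŷ = -4 + 4·23 = 88; r = 89.5 − 88 = 1.5
SSE = 0.01 + 0 + 0.81 + 1.21 + 2.25 + 7.29 + 2.25 = 13.82
s = √(13.82/5) = 1.66253
r/s = 0.9 / 1.66253 = 0.541

0.541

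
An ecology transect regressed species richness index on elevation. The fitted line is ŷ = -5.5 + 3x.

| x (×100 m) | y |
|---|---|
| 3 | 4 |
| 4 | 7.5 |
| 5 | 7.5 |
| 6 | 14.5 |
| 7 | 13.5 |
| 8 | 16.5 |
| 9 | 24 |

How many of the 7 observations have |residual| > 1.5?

x=3: ŷ = -5.5 + 3·3 = 3.5; e = 4 − 3.5 = 0.5
x=4: ŷ = -5.5 + 3·4 = 6.5; e = 7.5 − 6.5 = 1
x=5: ŷ = -5.5 + 3·5 = 9.5; e = 7.5 − 9.5 = -2
x=6: ŷ = -5.5 + 3·6 = 12.5; e = 14.5 − 12.5 = 2
x=7: ŷ = -5.5 + 3·7 = 15.5; e = 13.5 − 15.5 = -2
x=8: ŷ = -5.5 + 3·8 = 18.5; e = 16.5 − 18.5 = -2
x=9: ŷ = -5.5 + 3·9 = 21.5; e = 24 − 21.5 = 2.5
|e| > 1.5: x=5 (|e|=2), x=6 (|e|=2), x=7 (|e|=2), x=8 (|e|=2), x=9 (|e|=2.5) → 5

5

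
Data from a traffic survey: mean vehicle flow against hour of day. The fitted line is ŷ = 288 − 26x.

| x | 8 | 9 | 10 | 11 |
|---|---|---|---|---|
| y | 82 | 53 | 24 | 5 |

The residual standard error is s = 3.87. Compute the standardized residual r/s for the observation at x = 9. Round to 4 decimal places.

-0.2584

ŷ = 288 − 26·9 = 54
r = 53 − 54 = -1
r/s = -1 / 3.87 = -0.2584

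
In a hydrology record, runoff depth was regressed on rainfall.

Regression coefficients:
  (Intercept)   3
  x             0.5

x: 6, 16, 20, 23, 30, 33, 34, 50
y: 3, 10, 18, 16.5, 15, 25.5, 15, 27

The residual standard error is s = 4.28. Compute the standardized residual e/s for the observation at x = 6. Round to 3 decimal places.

ŷ = 3 + 0.5·6 = 6
e = 3 − 6 = -3
e/s = -3 / 4.28 = -0.701

-0.701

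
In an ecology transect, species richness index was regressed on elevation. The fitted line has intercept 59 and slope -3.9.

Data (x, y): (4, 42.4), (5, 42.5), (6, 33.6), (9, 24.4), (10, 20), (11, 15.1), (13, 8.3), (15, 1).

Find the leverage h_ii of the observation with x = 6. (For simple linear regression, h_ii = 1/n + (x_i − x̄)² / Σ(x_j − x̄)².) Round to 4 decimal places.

x̄ = (4 + 5 + 6 + 9 + 10 + 11 + 13 + 15)/8 = 9.125
Σ(x − x̄)² = 26.2656 + 17.0156 + 9.76562 + 0.015625 + 0.765625 + 3.51562 + 15.0156 + 34.5156 = 106.875
h = 1/8 + (-3.125)²/106.875 = 0.125 + 0.0913743 = 0.2164

h = 0.2164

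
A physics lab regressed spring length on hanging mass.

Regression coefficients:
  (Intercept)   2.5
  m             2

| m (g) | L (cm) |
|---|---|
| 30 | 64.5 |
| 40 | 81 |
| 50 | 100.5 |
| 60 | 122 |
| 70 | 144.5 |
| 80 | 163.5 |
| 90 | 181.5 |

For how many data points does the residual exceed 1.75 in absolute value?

3

m=30: ŷ = 2.5 + 2·30 = 62.5; r = 64.5 − 62.5 = 2
m=40: ŷ = 2.5 + 2·40 = 82.5; r = 81 − 82.5 = -1.5
m=50: ŷ = 2.5 + 2·50 = 102.5; r = 100.5 − 102.5 = -2
m=60: ŷ = 2.5 + 2·60 = 122.5; r = 122 − 122.5 = -0.5
m=70: ŷ = 2.5 + 2·70 = 142.5; r = 144.5 − 142.5 = 2
m=80: ŷ = 2.5 + 2·80 = 162.5; r = 163.5 − 162.5 = 1
m=90: ŷ = 2.5 + 2·90 = 182.5; r = 181.5 − 182.5 = -1
|r| > 1.75: m=30 (|r|=2), m=50 (|r|=2), m=70 (|r|=2) → 3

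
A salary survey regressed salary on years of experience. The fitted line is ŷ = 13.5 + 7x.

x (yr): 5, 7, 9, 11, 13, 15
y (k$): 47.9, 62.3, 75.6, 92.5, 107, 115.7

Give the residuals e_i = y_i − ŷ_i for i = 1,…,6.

x=5: ŷ = 13.5 + 7·5 = 48.5; e = 47.9 − 48.5 = -0.6
x=7: ŷ = 13.5 + 7·7 = 62.5; e = 62.3 − 62.5 = -0.2
x=9: ŷ = 13.5 + 7·9 = 76.5; e = 75.6 − 76.5 = -0.9
x=11: ŷ = 13.5 + 7·11 = 90.5; e = 92.5 − 90.5 = 2
x=13: ŷ = 13.5 + 7·13 = 104.5; e = 107 − 104.5 = 2.5
x=15: ŷ = 13.5 + 7·15 = 118.5; e = 115.7 − 118.5 = -2.8

-0.6, -0.2, -0.9, 2, 2.5, -2.8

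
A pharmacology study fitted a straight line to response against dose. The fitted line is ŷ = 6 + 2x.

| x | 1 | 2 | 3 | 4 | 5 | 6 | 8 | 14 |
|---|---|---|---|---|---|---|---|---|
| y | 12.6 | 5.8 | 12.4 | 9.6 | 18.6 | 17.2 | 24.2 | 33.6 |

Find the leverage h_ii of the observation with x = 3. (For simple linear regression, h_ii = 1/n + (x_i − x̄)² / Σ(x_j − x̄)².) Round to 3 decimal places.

h = 0.172

x̄ = (1 + 2 + 3 + 4 + 5 + 6 + 8 + 14)/8 = 5.375
Σ(x − x̄)² = 19.1406 + 11.3906 + 5.64062 + 1.89062 + 0.140625 + 0.390625 + 6.89062 + 74.3906 = 119.875
h = 1/8 + (-2.375)²/119.875 = 0.125 + 0.0470542 = 0.172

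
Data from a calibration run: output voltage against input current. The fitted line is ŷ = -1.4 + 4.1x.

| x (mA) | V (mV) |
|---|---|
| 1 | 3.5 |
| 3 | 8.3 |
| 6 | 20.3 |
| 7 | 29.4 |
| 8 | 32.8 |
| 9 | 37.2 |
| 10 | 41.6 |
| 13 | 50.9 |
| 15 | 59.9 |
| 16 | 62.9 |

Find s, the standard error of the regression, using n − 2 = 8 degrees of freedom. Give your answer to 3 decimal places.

x=1: ŷ = -1.4 + 4.1·1 = 2.7; r = 3.5 − 2.7 = 0.8
x=3: ŷ = -1.4 + 4.1·3 = 10.9; r = 8.3 − 10.9 = -2.6
x=6: ŷ = -1.4 + 4.1·6 = 23.2; r = 20.3 − 23.2 = -2.9
x=7: ŷ = -1.4 + 4.1·7 = 27.3; r = 29.4 − 27.3 = 2.1
x=8: ŷ = -1.4 + 4.1·8 = 31.4; r = 32.8 − 31.4 = 1.4
x=9: ŷ = -1.4 + 4.1·9 = 35.5; r = 37.2 − 35.5 = 1.7
x=10: ŷ = -1.4 + 4.1·10 = 39.6; r = 41.6 − 39.6 = 2
x=13: ŷ = -1.4 + 4.1·13 = 51.9; r = 50.9 − 51.9 = -1
x=15: ŷ = -1.4 + 4.1·15 = 60.1; r = 59.9 − 60.1 = -0.2
x=16: ŷ = -1.4 + 4.1·16 = 64.2; r = 62.9 − 64.2 = -1.3
SSE = 0.64 + 6.76 + 8.41 + 4.41 + 1.96 + 2.89 + 4 + 1 + 0.04 + 1.69 = 31.8
s = √(31.8/8) = √3.975 ≈ 1.994

s = 1.994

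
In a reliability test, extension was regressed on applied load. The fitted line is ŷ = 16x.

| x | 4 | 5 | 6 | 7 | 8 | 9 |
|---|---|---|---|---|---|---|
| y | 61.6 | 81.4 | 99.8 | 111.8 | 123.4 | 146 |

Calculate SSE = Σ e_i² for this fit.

x=4: ŷ = 16·4 = 64; e = 61.6 − 64 = -2.4
x=5: ŷ = 16·5 = 80; e = 81.4 − 80 = 1.4
x=6: ŷ = 16·6 = 96; e = 99.8 − 96 = 3.8
x=7: ŷ = 16·7 = 112; e = 111.8 − 112 = -0.2
x=8: ŷ = 16·8 = 128; e = 123.4 − 128 = -4.6
x=9: ŷ = 16·9 = 144; e = 146 − 144 = 2
SSE = 5.76 + 1.96 + 14.44 + 0.04 + 21.16 + 4 = 47.36

SSE = 47.36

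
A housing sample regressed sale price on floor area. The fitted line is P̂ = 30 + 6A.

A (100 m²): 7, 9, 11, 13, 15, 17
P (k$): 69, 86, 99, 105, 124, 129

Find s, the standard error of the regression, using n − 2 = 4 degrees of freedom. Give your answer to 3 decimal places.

A=7: P̂ = 30 + 6·7 = 72; e = 69 − 72 = -3
A=9: P̂ = 30 + 6·9 = 84; e = 86 − 84 = 2
A=11: P̂ = 30 + 6·11 = 96; e = 99 − 96 = 3
A=13: P̂ = 30 + 6·13 = 108; e = 105 − 108 = -3
A=15: P̂ = 30 + 6·15 = 120; e = 124 − 120 = 4
A=17: P̂ = 30 + 6·17 = 132; e = 129 − 132 = -3
SSE = 9 + 4 + 9 + 9 + 16 + 9 = 56
s = √(56/4) = √14 ≈ 3.742

s = 3.742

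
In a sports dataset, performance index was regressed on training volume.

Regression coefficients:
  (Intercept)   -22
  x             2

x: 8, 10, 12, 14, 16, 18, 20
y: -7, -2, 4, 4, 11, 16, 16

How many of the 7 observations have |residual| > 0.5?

x=8: ŷ = -22 + 2·8 = -6; r = -7 − (-6) = -1
x=10: ŷ = -22 + 2·10 = -2; r = -2 − (-2) = 0
x=12: ŷ = -22 + 2·12 = 2; r = 4 − 2 = 2
x=14: ŷ = -22 + 2·14 = 6; r = 4 − 6 = -2
x=16: ŷ = -22 + 2·16 = 10; r = 11 − 10 = 1
x=18: ŷ = -22 + 2·18 = 14; r = 16 − 14 = 2
x=20: ŷ = -22 + 2·20 = 18; r = 16 − 18 = -2
|r| > 0.5: x=8 (|r|=1), x=12 (|r|=2), x=14 (|r|=2), x=16 (|r|=1), x=18 (|r|=2), x=20 (|r|=2) → 6

6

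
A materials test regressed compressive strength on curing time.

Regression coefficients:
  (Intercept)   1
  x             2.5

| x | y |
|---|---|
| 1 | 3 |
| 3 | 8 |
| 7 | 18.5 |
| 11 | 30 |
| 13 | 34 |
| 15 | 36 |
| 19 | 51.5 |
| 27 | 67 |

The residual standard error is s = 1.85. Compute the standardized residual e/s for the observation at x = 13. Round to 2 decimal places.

0.27

ŷ = 1 + 2.5·13 = 33.5
e = 34 − 33.5 = 0.5
e/s = 0.5 / 1.85 = 0.27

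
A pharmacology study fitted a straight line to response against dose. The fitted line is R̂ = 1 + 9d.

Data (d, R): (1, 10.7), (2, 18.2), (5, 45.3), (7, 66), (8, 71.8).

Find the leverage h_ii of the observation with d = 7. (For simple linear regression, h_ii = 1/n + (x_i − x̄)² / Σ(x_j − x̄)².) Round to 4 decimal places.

h = 0.3548

d̄ = (1 + 2 + 5 + 7 + 8)/5 = 4.6
Σ(d − d̄)² = 12.96 + 6.76 + 0.16 + 5.76 + 11.56 = 37.2
h = 1/5 + (2.4)²/37.2 = 0.2 + 0.154839 = 0.3548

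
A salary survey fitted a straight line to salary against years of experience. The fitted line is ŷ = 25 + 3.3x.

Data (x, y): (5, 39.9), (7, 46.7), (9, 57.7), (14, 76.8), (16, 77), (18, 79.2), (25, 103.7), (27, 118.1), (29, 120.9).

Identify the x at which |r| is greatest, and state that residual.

x = 14, r = 5.6

x=5: ŷ = 25 + 3.3·5 = 41.5; r = 39.9 − 41.5 = -1.6
x=7: ŷ = 25 + 3.3·7 = 48.1; r = 46.7 − 48.1 = -1.4
x=9: ŷ = 25 + 3.3·9 = 54.7; r = 57.7 − 54.7 = 3
x=14: ŷ = 25 + 3.3·14 = 71.2; r = 76.8 − 71.2 = 5.6
x=16: ŷ = 25 + 3.3·16 = 77.8; r = 77 − 77.8 = -0.8
x=18: ŷ = 25 + 3.3·18 = 84.4; r = 79.2 − 84.4 = -5.2
x=25: ŷ = 25 + 3.3·25 = 107.5; r = 103.7 − 107.5 = -3.8
x=27: ŷ = 25 + 3.3·27 = 114.1; r = 118.1 − 114.1 = 4
x=29: ŷ = 25 + 3.3·29 = 120.7; r = 120.9 − 120.7 = 0.2
Largest |r| is 5.6 at x = 14, residual 5.6.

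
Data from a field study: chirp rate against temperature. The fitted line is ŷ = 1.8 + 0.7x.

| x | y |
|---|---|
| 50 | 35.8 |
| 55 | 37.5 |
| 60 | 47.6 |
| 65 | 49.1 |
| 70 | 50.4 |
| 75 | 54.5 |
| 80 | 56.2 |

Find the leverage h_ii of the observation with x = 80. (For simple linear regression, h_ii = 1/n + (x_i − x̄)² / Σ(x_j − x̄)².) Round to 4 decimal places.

x̄ = (50 + 55 + 60 + 65 + 70 + 75 + 80)/7 = 65
Σ(x − x̄)² = 225 + 100 + 25 + 0 + 25 + 100 + 225 = 700
h = 1/7 + (15)²/700 = 0.142857 + 0.321429 = 0.4643

h = 0.4643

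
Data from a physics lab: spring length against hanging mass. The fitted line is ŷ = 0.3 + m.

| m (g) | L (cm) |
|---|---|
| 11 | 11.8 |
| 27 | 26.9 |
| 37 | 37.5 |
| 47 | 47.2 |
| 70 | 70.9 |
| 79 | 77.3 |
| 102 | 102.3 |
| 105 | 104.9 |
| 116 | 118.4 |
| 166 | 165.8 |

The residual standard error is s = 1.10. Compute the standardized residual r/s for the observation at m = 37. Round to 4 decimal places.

0.1818

ŷ = 0.3 + 37 = 37.3
r = 37.5 − 37.3 = 0.2
r/s = 0.2 / 1.10 = 0.1818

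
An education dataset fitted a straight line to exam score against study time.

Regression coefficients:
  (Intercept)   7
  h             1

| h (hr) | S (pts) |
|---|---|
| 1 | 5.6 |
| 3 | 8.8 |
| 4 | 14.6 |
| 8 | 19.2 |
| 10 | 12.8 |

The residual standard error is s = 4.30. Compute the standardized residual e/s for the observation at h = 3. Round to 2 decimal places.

Ŝ = 7 + 3 = 10
e = 8.8 − 10 = -1.2
e/s = -1.2 / 4.30 = -0.28

-0.28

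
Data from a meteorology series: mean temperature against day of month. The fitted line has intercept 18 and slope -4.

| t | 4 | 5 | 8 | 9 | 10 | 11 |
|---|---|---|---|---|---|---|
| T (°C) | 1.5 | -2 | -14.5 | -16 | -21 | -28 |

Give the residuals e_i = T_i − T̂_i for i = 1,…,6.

t=4: T̂ = 18 − 4·4 = 2; e = 1.5 − 2 = -0.5
t=5: T̂ = 18 − 4·5 = -2; e = -2 − (-2) = 0
t=8: T̂ = 18 − 4·8 = -14; e = -14.5 − (-14) = -0.5
t=9: T̂ = 18 − 4·9 = -18; e = -16 − (-18) = 2
t=10: T̂ = 18 − 4·10 = -22; e = -21 − (-22) = 1
t=11: T̂ = 18 − 4·11 = -26; e = -28 − (-26) = -2

-0.5, 0, -0.5, 2, 1, -2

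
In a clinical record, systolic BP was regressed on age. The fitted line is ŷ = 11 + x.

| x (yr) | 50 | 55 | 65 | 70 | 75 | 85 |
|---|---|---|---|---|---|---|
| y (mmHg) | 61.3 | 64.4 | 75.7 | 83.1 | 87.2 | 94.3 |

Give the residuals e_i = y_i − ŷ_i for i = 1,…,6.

0.3, -1.6, -0.3, 2.1, 1.2, -1.7

x=50: ŷ = 11 + 50 = 61; e = 61.3 − 61 = 0.3
x=55: ŷ = 11 + 55 = 66; e = 64.4 − 66 = -1.6
x=65: ŷ = 11 + 65 = 76; e = 75.7 − 76 = -0.3
x=70: ŷ = 11 + 70 = 81; e = 83.1 − 81 = 2.1
x=75: ŷ = 11 + 75 = 86; e = 87.2 − 86 = 1.2
x=85: ŷ = 11 + 85 = 96; e = 94.3 − 96 = -1.7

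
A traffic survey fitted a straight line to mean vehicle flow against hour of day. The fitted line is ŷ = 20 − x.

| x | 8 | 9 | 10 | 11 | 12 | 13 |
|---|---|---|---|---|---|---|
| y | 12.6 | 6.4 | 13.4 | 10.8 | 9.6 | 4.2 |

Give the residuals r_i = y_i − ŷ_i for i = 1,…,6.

0.6, -4.6, 3.4, 1.8, 1.6, -2.8

x=8: ŷ = 20 − 8 = 12; r = 12.6 − 12 = 0.6
x=9: ŷ = 20 − 9 = 11; r = 6.4 − 11 = -4.6
x=10: ŷ = 20 − 10 = 10; r = 13.4 − 10 = 3.4
x=11: ŷ = 20 − 11 = 9; r = 10.8 − 9 = 1.8
x=12: ŷ = 20 − 12 = 8; r = 9.6 − 8 = 1.6
x=13: ŷ = 20 − 13 = 7; r = 4.2 − 7 = -2.8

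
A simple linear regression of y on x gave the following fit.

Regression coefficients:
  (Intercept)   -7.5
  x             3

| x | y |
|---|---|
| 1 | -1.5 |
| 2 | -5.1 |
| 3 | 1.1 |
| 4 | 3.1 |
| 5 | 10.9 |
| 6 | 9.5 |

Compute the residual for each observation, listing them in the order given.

3, -3.6, -0.4, -1.4, 3.4, -1

x=1: ŷ = -7.5 + 3·1 = -4.5; e = -1.5 − (-4.5) = 3
x=2: ŷ = -7.5 + 3·2 = -1.5; e = -5.1 − (-1.5) = -3.6
x=3: ŷ = -7.5 + 3·3 = 1.5; e = 1.1 − 1.5 = -0.4
x=4: ŷ = -7.5 + 3·4 = 4.5; e = 3.1 − 4.5 = -1.4
x=5: ŷ = -7.5 + 3·5 = 7.5; e = 10.9 − 7.5 = 3.4
x=6: ŷ = -7.5 + 3·6 = 10.5; e = 9.5 − 10.5 = -1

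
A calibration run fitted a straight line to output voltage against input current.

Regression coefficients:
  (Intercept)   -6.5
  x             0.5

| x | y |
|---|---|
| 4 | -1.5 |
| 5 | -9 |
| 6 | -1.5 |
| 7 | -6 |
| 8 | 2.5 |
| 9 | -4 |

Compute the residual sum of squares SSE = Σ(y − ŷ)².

x=4: ŷ = -6.5 + 0.5·4 = -4.5; r = -1.5 − (-4.5) = 3
x=5: ŷ = -6.5 + 0.5·5 = -4; r = -9 − (-4) = -5
x=6: ŷ = -6.5 + 0.5·6 = -3.5; r = -1.5 − (-3.5) = 2
x=7: ŷ = -6.5 + 0.5·7 = -3; r = -6 − (-3) = -3
x=8: ŷ = -6.5 + 0.5·8 = -2.5; r = 2.5 − (-2.5) = 5
x=9: ŷ = -6.5 + 0.5·9 = -2; r = -4 − (-2) = -2
SSE = 9 + 25 + 4 + 9 + 25 + 4 = 76

SSE = 76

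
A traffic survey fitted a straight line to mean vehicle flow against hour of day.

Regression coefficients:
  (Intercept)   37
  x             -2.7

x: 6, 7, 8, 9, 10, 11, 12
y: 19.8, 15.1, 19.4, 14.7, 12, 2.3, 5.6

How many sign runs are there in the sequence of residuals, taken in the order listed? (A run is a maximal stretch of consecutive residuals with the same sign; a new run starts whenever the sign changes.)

x=6: ŷ = 37 − 2.7·6 = 20.8; e = 19.8 − 20.8 = -1
x=7: ŷ = 37 − 2.7·7 = 18.1; e = 15.1 − 18.1 = -3
x=8: ŷ = 37 − 2.7·8 = 15.4; e = 19.4 − 15.4 = 4
x=9: ŷ = 37 − 2.7·9 = 12.7; e = 14.7 − 12.7 = 2
x=10: ŷ = 37 − 2.7·10 = 10; e = 12 − 10 = 2
x=11: ŷ = 37 − 2.7·11 = 7.3; e = 2.3 − 7.3 = -5
x=12: ŷ = 37 − 2.7·12 = 4.6; e = 5.6 − 4.6 = 1
Signs: − − + + + − +
Runs: −×2, +×3, −×1, +×1 → 4

4 runs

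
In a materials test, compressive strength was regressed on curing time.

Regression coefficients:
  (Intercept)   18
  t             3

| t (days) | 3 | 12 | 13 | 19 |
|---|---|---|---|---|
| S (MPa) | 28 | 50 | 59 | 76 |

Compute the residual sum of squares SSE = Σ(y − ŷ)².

SSE = 22

t=3: ŷ = 18 + 3·3 = 27; e = 28 − 27 = 1
t=12: ŷ = 18 + 3·12 = 54; e = 50 − 54 = -4
t=13: ŷ = 18 + 3·13 = 57; e = 59 − 57 = 2
t=19: ŷ = 18 + 3·19 = 75; e = 76 − 75 = 1
SSE = 1 + 16 + 4 + 1 = 22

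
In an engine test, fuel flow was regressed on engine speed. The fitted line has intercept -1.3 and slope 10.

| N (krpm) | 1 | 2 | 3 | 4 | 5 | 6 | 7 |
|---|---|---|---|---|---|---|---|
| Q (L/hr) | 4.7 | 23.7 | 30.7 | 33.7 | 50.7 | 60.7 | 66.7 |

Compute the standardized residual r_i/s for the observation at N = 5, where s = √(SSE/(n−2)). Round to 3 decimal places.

0.494

N=1: ŷ = -1.3 + 10·1 = 8.7; r = 4.7 − 8.7 = -4
N=2: ŷ = -1.3 + 10·2 = 18.7; r = 23.7 − 18.7 = 5
N=3: ŷ = -1.3 + 10·3 = 28.7; r = 30.7 − 28.7 = 2
N=4: ŷ = -1.3 + 10·4 = 38.7; r = 33.7 − 38.7 = -5
N=5: ŷ = -1.3 + 10·5 = 48.7; r = 50.7 − 48.7 = 2
N=6: ŷ = -1.3 + 10·6 = 58.7; r = 60.7 − 58.7 = 2
N=7: ŷ = -1.3 + 10·7 = 68.7; r = 66.7 − 68.7 = -2
SSE = 16 + 25 + 4 + 25 + 4 + 4 + 4 = 82
s = √(82/5) = 4.04969
r/s = 2 / 4.04969 = 0.494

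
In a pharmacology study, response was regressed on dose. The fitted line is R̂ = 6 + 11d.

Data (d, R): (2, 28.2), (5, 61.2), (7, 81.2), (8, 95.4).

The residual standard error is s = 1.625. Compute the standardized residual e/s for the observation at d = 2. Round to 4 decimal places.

0.1231

R̂ = 6 + 11·2 = 28
e = 28.2 − 28 = 0.2
e/s = 0.2 / 1.625 = 0.1231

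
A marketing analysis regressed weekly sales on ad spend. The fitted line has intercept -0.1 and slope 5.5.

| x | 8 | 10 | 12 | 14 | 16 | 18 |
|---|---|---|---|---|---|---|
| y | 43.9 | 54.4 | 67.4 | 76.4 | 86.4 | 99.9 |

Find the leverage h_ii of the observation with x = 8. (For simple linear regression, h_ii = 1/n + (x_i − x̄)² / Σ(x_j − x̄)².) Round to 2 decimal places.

h = 0.52

x̄ = (8 + 10 + 12 + 14 + 16 + 18)/6 = 13
Σ(x − x̄)² = 25 + 9 + 1 + 1 + 9 + 25 = 70
h = 1/6 + (-5)²/70 = 0.166667 + 0.357143 = 0.52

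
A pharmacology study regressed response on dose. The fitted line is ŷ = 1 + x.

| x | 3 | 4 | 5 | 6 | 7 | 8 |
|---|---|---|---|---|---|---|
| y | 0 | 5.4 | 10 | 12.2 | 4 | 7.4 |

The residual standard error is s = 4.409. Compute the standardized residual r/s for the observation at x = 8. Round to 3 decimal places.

ŷ = 1 + 8 = 9
r = 7.4 − 9 = -1.6
r/s = -1.6 / 4.409 = -0.363

-0.363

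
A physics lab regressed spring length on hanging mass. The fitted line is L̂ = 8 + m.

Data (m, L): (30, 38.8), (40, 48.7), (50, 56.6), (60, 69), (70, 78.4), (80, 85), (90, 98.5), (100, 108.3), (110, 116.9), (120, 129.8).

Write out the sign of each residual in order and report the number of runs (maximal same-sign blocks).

m=30: L̂ = 8 + 30 = 38; r = 38.8 − 38 = 0.8
m=40: L̂ = 8 + 40 = 48; r = 48.7 − 48 = 0.7
m=50: L̂ = 8 + 50 = 58; r = 56.6 − 58 = -1.4
m=60: L̂ = 8 + 60 = 68; r = 69 − 68 = 1
m=70: L̂ = 8 + 70 = 78; r = 78.4 − 78 = 0.4
m=80: L̂ = 8 + 80 = 88; r = 85 − 88 = -3
m=90: L̂ = 8 + 90 = 98; r = 98.5 − 98 = 0.5
m=100: L̂ = 8 + 100 = 108; r = 108.3 − 108 = 0.3
m=110: L̂ = 8 + 110 = 118; r = 116.9 − 118 = -1.1
m=120: L̂ = 8 + 120 = 128; r = 129.8 − 128 = 1.8
Signs: + + − + + − + + − +
Runs: +×2, −×1, +×2, −×1, +×2, −×1, +×1 → 7

7 runs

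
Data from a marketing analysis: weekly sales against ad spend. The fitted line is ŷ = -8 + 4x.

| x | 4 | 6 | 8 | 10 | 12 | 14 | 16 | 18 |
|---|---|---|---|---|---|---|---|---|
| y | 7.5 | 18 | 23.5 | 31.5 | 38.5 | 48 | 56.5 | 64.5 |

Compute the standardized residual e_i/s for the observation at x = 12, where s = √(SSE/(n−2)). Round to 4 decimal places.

x=4: ŷ = -8 + 4·4 = 8; e = 7.5 − 8 = -0.5
x=6: ŷ = -8 + 4·6 = 16; e = 18 − 16 = 2
x=8: ŷ = -8 + 4·8 = 24; e = 23.5 − 24 = -0.5
x=10: ŷ = -8 + 4·10 = 32; e = 31.5 − 32 = -0.5
x=12: ŷ = -8 + 4·12 = 40; e = 38.5 − 40 = -1.5
x=14: ŷ = -8 + 4·14 = 48; e = 48 − 48 = 0
x=16: ŷ = -8 + 4·16 = 56; e = 56.5 − 56 = 0.5
x=18: ŷ = -8 + 4·18 = 64; e = 64.5 − 64 = 0.5
SSE = 0.25 + 4 + 0.25 + 0.25 + 2.25 + 0 + 0.25 + 0.25 = 7.5
s = √(7.5/6) = 1.11803
e/s = -1.5 / 1.11803 = -1.3416

-1.3416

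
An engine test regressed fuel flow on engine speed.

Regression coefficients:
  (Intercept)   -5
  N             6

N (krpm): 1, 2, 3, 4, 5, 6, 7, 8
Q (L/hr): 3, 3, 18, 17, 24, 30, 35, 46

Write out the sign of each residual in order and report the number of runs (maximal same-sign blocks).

N=1: Q̂ = -5 + 6·1 = 1; e = 3 − 1 = 2
N=2: Q̂ = -5 + 6·2 = 7; e = 3 − 7 = -4
N=3: Q̂ = -5 + 6·3 = 13; e = 18 − 13 = 5
N=4: Q̂ = -5 + 6·4 = 19; e = 17 − 19 = -2
N=5: Q̂ = -5 + 6·5 = 25; e = 24 − 25 = -1
N=6: Q̂ = -5 + 6·6 = 31; e = 30 − 31 = -1
N=7: Q̂ = -5 + 6·7 = 37; e = 35 − 37 = -2
N=8: Q̂ = -5 + 6·8 = 43; e = 46 − 43 = 3
Signs: + − + − − − − +
Runs: +×1, −×1, +×1, −×4, +×1 → 5

5 runs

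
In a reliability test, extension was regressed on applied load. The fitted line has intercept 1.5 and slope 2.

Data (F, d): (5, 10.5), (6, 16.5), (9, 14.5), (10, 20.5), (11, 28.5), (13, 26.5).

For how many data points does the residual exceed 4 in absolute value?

F=5: ŷ = 1.5 + 2·5 = 11.5; e = 10.5 − 11.5 = -1
F=6: ŷ = 1.5 + 2·6 = 13.5; e = 16.5 − 13.5 = 3
F=9: ŷ = 1.5 + 2·9 = 19.5; e = 14.5 − 19.5 = -5
F=10: ŷ = 1.5 + 2·10 = 21.5; e = 20.5 − 21.5 = -1
F=11: ŷ = 1.5 + 2·11 = 23.5; e = 28.5 − 23.5 = 5
F=13: ŷ = 1.5 + 2·13 = 27.5; e = 26.5 − 27.5 = -1
|e| > 4: F=9 (|e|=5), F=11 (|e|=5) → 2

2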